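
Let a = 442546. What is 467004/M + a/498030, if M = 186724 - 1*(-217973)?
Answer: 5277936419/2583990345 ≈ 2.0426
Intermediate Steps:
M = 404697 (M = 186724 + 217973 = 404697)
467004/M + a/498030 = 467004/404697 + 442546/498030 = 467004*(1/404697) + 442546*(1/498030) = 155668/134899 + 17021/19155 = 5277936419/2583990345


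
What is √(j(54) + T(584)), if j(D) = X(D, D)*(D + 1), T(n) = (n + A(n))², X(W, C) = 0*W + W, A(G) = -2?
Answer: 3*√37966 ≈ 584.55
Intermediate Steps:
X(W, C) = W (X(W, C) = 0 + W = W)
T(n) = (-2 + n)² (T(n) = (n - 2)² = (-2 + n)²)
j(D) = D*(1 + D) (j(D) = D*(D + 1) = D*(1 + D))
√(j(54) + T(584)) = √(54*(1 + 54) + (-2 + 584)²) = √(54*55 + 582²) = √(2970 + 338724) = √341694 = 3*√37966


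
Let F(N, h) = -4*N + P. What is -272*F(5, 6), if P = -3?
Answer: 6256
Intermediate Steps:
F(N, h) = -3 - 4*N (F(N, h) = -4*N - 3 = -3 - 4*N)
-272*F(5, 6) = -272*(-3 - 4*5) = -272*(-3 - 20) = -272*(-23) = 6256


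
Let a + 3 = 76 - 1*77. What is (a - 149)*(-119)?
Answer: 18207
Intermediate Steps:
a = -4 (a = -3 + (76 - 1*77) = -3 + (76 - 77) = -3 - 1 = -4)
(a - 149)*(-119) = (-4 - 149)*(-119) = -153*(-119) = 18207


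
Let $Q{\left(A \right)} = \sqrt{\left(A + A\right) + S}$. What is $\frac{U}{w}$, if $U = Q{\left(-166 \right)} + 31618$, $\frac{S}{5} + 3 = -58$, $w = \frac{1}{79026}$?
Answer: $2498644068 + 553182 i \sqrt{13} \approx 2.4986 \cdot 10^{9} + 1.9945 \cdot 10^{6} i$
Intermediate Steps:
$w = \frac{1}{79026} \approx 1.2654 \cdot 10^{-5}$
$S = -305$ ($S = -15 + 5 \left(-58\right) = -15 - 290 = -305$)
$Q{\left(A \right)} = \sqrt{-305 + 2 A}$ ($Q{\left(A \right)} = \sqrt{\left(A + A\right) - 305} = \sqrt{2 A - 305} = \sqrt{-305 + 2 A}$)
$U = 31618 + 7 i \sqrt{13}$ ($U = \sqrt{-305 + 2 \left(-166\right)} + 31618 = \sqrt{-305 - 332} + 31618 = \sqrt{-637} + 31618 = 7 i \sqrt{13} + 31618 = 31618 + 7 i \sqrt{13} \approx 31618.0 + 25.239 i$)
$\frac{U}{w} = \left(31618 + 7 i \sqrt{13}\right) \frac{1}{\frac{1}{79026}} = \left(31618 + 7 i \sqrt{13}\right) 79026 = 2498644068 + 553182 i \sqrt{13}$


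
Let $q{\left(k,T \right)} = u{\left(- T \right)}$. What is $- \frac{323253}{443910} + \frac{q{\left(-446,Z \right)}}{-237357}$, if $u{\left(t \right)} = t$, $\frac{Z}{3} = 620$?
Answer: $- \frac{8433409969}{11707238430} \approx -0.72036$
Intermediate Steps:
$Z = 1860$ ($Z = 3 \cdot 620 = 1860$)
$q{\left(k,T \right)} = - T$
$- \frac{323253}{443910} + \frac{q{\left(-446,Z \right)}}{-237357} = - \frac{323253}{443910} + \frac{\left(-1\right) 1860}{-237357} = \left(-323253\right) \frac{1}{443910} - - \frac{620}{79119} = - \frac{107751}{147970} + \frac{620}{79119} = - \frac{8433409969}{11707238430}$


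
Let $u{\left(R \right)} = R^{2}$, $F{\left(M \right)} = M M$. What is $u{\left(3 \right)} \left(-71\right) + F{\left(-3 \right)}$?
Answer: $-630$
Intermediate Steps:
$F{\left(M \right)} = M^{2}$
$u{\left(3 \right)} \left(-71\right) + F{\left(-3 \right)} = 3^{2} \left(-71\right) + \left(-3\right)^{2} = 9 \left(-71\right) + 9 = -639 + 9 = -630$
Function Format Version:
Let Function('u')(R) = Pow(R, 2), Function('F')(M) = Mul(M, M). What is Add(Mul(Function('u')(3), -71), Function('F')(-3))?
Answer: -630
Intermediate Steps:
Function('F')(M) = Pow(M, 2)
Add(Mul(Function('u')(3), -71), Function('F')(-3)) = Add(Mul(Pow(3, 2), -71), Pow(-3, 2)) = Add(Mul(9, -71), 9) = Add(-639, 9) = -630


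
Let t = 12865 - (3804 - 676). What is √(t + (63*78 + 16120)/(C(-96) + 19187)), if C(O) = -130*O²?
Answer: √13532347828121551/1178893 ≈ 98.676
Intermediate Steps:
t = 9737 (t = 12865 - 1*3128 = 12865 - 3128 = 9737)
√(t + (63*78 + 16120)/(C(-96) + 19187)) = √(9737 + (63*78 + 16120)/(-130*(-96)² + 19187)) = √(9737 + (4914 + 16120)/(-130*9216 + 19187)) = √(9737 + 21034/(-1198080 + 19187)) = √(9737 + 21034/(-1178893)) = √(9737 + 21034*(-1/1178893)) = √(9737 - 21034/1178893) = √(11478860107/1178893) = √13532347828121551/1178893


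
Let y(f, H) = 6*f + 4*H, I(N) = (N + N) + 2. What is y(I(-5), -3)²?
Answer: 3600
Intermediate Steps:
I(N) = 2 + 2*N (I(N) = 2*N + 2 = 2 + 2*N)
y(f, H) = 4*H + 6*f
y(I(-5), -3)² = (4*(-3) + 6*(2 + 2*(-5)))² = (-12 + 6*(2 - 10))² = (-12 + 6*(-8))² = (-12 - 48)² = (-60)² = 3600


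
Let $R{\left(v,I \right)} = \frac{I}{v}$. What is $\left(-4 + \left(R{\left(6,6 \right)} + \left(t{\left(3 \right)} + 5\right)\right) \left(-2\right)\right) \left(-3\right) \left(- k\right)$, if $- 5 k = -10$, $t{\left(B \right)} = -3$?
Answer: $-60$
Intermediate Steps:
$k = 2$ ($k = \left(- \frac{1}{5}\right) \left(-10\right) = 2$)
$\left(-4 + \left(R{\left(6,6 \right)} + \left(t{\left(3 \right)} + 5\right)\right) \left(-2\right)\right) \left(-3\right) \left(- k\right) = \left(-4 + \left(\frac{6}{6} + \left(-3 + 5\right)\right) \left(-2\right)\right) \left(-3\right) \left(\left(-1\right) 2\right) = \left(-4 + \left(6 \cdot \frac{1}{6} + 2\right) \left(-2\right)\right) \left(-3\right) \left(-2\right) = \left(-4 + \left(1 + 2\right) \left(-2\right)\right) \left(-3\right) \left(-2\right) = \left(-4 + 3 \left(-2\right)\right) \left(-3\right) \left(-2\right) = \left(-4 - 6\right) \left(-3\right) \left(-2\right) = \left(-10\right) \left(-3\right) \left(-2\right) = 30 \left(-2\right) = -60$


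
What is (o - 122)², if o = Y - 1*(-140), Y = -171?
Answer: 23409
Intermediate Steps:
o = -31 (o = -171 - 1*(-140) = -171 + 140 = -31)
(o - 122)² = (-31 - 122)² = (-153)² = 23409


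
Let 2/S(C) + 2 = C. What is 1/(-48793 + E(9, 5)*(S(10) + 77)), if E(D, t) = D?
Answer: -4/192391 ≈ -2.0791e-5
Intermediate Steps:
S(C) = 2/(-2 + C)
1/(-48793 + E(9, 5)*(S(10) + 77)) = 1/(-48793 + 9*(2/(-2 + 10) + 77)) = 1/(-48793 + 9*(2/8 + 77)) = 1/(-48793 + 9*(2*(1/8) + 77)) = 1/(-48793 + 9*(1/4 + 77)) = 1/(-48793 + 9*(309/4)) = 1/(-48793 + 2781/4) = 1/(-192391/4) = -4/192391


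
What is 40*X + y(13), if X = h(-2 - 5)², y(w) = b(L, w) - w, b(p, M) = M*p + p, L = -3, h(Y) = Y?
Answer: 1905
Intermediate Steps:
b(p, M) = p + M*p
y(w) = -3 - 4*w (y(w) = -3*(1 + w) - w = (-3 - 3*w) - w = -3 - 4*w)
X = 49 (X = (-2 - 5)² = (-7)² = 49)
40*X + y(13) = 40*49 + (-3 - 4*13) = 1960 + (-3 - 52) = 1960 - 55 = 1905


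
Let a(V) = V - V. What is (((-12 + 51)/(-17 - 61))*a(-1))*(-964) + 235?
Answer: 235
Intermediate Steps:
a(V) = 0
(((-12 + 51)/(-17 - 61))*a(-1))*(-964) + 235 = (((-12 + 51)/(-17 - 61))*0)*(-964) + 235 = ((39/(-78))*0)*(-964) + 235 = ((39*(-1/78))*0)*(-964) + 235 = -½*0*(-964) + 235 = 0*(-964) + 235 = 0 + 235 = 235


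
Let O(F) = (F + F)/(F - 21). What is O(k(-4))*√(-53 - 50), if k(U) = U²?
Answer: -32*I*√103/5 ≈ -64.953*I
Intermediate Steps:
O(F) = 2*F/(-21 + F) (O(F) = (2*F)/(-21 + F) = 2*F/(-21 + F))
O(k(-4))*√(-53 - 50) = (2*(-4)²/(-21 + (-4)²))*√(-53 - 50) = (2*16/(-21 + 16))*√(-103) = (2*16/(-5))*(I*√103) = (2*16*(-⅕))*(I*√103) = -32*I*√103/5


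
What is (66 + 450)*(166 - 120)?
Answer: 23736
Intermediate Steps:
(66 + 450)*(166 - 120) = 516*46 = 23736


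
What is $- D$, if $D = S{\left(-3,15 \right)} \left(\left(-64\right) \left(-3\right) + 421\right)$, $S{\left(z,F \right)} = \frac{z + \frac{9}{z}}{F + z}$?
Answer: $\frac{613}{2} \approx 306.5$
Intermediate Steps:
$S{\left(z,F \right)} = \frac{z + \frac{9}{z}}{F + z}$
$D = - \frac{613}{2}$ ($D = \frac{9 + \left(-3\right)^{2}}{\left(-3\right) \left(15 - 3\right)} \left(\left(-64\right) \left(-3\right) + 421\right) = - \frac{9 + 9}{3 \cdot 12} \left(192 + 421\right) = \left(- \frac{1}{3}\right) \frac{1}{12} \cdot 18 \cdot 613 = \left(- \frac{1}{2}\right) 613 = - \frac{613}{2} \approx -306.5$)
$- D = \left(-1\right) \left(- \frac{613}{2}\right) = \frac{613}{2}$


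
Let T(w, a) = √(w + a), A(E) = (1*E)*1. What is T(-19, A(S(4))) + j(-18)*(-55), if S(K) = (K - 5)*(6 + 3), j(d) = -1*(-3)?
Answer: -165 + 2*I*√7 ≈ -165.0 + 5.2915*I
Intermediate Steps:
j(d) = 3
S(K) = -45 + 9*K (S(K) = (-5 + K)*9 = -45 + 9*K)
A(E) = E (A(E) = E*1 = E)
T(w, a) = √(a + w)
T(-19, A(S(4))) + j(-18)*(-55) = √((-45 + 9*4) - 19) + 3*(-55) = √((-45 + 36) - 19) - 165 = √(-9 - 19) - 165 = √(-28) - 165 = 2*I*√7 - 165 = -165 + 2*I*√7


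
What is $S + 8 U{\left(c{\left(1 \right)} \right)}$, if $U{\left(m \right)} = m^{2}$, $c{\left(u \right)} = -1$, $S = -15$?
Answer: $-7$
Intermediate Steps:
$S + 8 U{\left(c{\left(1 \right)} \right)} = -15 + 8 \left(-1\right)^{2} = -15 + 8 \cdot 1 = -15 + 8 = -7$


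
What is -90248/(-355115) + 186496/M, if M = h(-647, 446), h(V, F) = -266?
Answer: -33101760536/47230295 ≈ -700.86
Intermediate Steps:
M = -266
-90248/(-355115) + 186496/M = -90248/(-355115) + 186496/(-266) = -90248*(-1/355115) + 186496*(-1/266) = 90248/355115 - 93248/133 = -33101760536/47230295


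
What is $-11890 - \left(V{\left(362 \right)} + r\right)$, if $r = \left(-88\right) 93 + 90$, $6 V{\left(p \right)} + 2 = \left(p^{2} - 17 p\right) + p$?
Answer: $-24671$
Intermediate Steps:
$V{\left(p \right)} = - \frac{1}{3} - \frac{8 p}{3} + \frac{p^{2}}{6}$ ($V{\left(p \right)} = - \frac{1}{3} + \frac{\left(p^{2} - 17 p\right) + p}{6} = - \frac{1}{3} + \frac{p^{2} - 16 p}{6} = - \frac{1}{3} + \left(- \frac{8 p}{3} + \frac{p^{2}}{6}\right) = - \frac{1}{3} - \frac{8 p}{3} + \frac{p^{2}}{6}$)
$r = -8094$ ($r = -8184 + 90 = -8094$)
$-11890 - \left(V{\left(362 \right)} + r\right) = -11890 - \left(\left(- \frac{1}{3} - \frac{2896}{3} + \frac{362^{2}}{6}\right) - 8094\right) = -11890 - \left(\left(- \frac{1}{3} - \frac{2896}{3} + \frac{1}{6} \cdot 131044\right) - 8094\right) = -11890 - \left(\left(- \frac{1}{3} - \frac{2896}{3} + \frac{65522}{3}\right) - 8094\right) = -11890 - \left(20875 - 8094\right) = -11890 - 12781 = -24671$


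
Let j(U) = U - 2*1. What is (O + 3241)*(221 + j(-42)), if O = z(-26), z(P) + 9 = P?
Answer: 567462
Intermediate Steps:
z(P) = -9 + P
O = -35 (O = -9 - 26 = -35)
j(U) = -2 + U (j(U) = U - 2 = -2 + U)
(O + 3241)*(221 + j(-42)) = (-35 + 3241)*(221 + (-2 - 42)) = 3206*(221 - 44) = 3206*177 = 567462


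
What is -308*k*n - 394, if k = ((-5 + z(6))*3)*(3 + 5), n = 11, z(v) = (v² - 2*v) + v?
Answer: -2033194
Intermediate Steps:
z(v) = v² - v
k = 600 (k = ((-5 + 6*(-1 + 6))*3)*(3 + 5) = ((-5 + 6*5)*3)*8 = ((-5 + 30)*3)*8 = (25*3)*8 = 75*8 = 600)
-308*k*n - 394 = -184800*11 - 394 = -308*6600 - 394 = -2032800 - 394 = -2033194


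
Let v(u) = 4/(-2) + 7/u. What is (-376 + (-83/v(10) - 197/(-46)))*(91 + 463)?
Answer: -50997639/299 ≈ -1.7056e+5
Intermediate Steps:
v(u) = -2 + 7/u (v(u) = 4*(-1/2) + 7/u = -2 + 7/u)
(-376 + (-83/v(10) - 197/(-46)))*(91 + 463) = (-376 + (-83/(-2 + 7/10) - 197/(-46)))*(91 + 463) = (-376 + (-83/(-2 + 7*(1/10)) - 197*(-1/46)))*554 = (-376 + (-83/(-2 + 7/10) + 197/46))*554 = (-376 + (-83/(-13/10) + 197/46))*554 = (-376 + (-83*(-10/13) + 197/46))*554 = (-376 + (830/13 + 197/46))*554 = (-376 + 40741/598)*554 = -184107/598*554 = -50997639/299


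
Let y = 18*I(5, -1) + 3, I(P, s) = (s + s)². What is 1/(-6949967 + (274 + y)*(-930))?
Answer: -1/7274537 ≈ -1.3747e-7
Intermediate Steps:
I(P, s) = 4*s² (I(P, s) = (2*s)² = 4*s²)
y = 75 (y = 18*(4*(-1)²) + 3 = 18*(4*1) + 3 = 18*4 + 3 = 72 + 3 = 75)
1/(-6949967 + (274 + y)*(-930)) = 1/(-6949967 + (274 + 75)*(-930)) = 1/(-6949967 + 349*(-930)) = 1/(-6949967 - 324570) = 1/(-7274537) = -1/7274537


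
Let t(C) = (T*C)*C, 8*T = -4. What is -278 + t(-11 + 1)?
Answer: -328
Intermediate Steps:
T = -1/2 (T = (1/8)*(-4) = -1/2 ≈ -0.50000)
t(C) = -C**2/2 (t(C) = (-C/2)*C = -C**2/2)
-278 + t(-11 + 1) = -278 - (-11 + 1)**2/2 = -278 - 1/2*(-10)**2 = -278 - 1/2*100 = -278 - 50 = -328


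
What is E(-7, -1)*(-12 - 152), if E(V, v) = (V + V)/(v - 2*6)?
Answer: -2296/13 ≈ -176.62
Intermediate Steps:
E(V, v) = 2*V/(-12 + v) (E(V, v) = (2*V)/(v - 12) = (2*V)/(-12 + v) = 2*V/(-12 + v))
E(-7, -1)*(-12 - 152) = (2*(-7)/(-12 - 1))*(-12 - 152) = (2*(-7)/(-13))*(-164) = (2*(-7)*(-1/13))*(-164) = (14/13)*(-164) = -2296/13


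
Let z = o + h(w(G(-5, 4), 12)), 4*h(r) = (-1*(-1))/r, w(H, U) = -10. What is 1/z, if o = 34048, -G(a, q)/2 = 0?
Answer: 40/1361919 ≈ 2.9370e-5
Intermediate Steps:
G(a, q) = 0 (G(a, q) = -2*0 = 0)
h(r) = 1/(4*r) (h(r) = ((-1*(-1))/r)/4 = (1/r)/4 = 1/(4*r))
z = 1361919/40 (z = 34048 + (1/4)/(-10) = 34048 + (1/4)*(-1/10) = 34048 - 1/40 = 1361919/40 ≈ 34048.)
1/z = 1/(1361919/40) = 40/1361919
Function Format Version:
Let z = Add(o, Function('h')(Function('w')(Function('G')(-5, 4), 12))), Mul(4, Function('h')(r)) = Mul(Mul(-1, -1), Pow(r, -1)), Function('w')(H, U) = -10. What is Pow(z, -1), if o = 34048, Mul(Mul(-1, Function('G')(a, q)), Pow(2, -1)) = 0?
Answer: Rational(40, 1361919) ≈ 2.9370e-5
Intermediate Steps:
Function('G')(a, q) = 0 (Function('G')(a, q) = Mul(-2, 0) = 0)
Function('h')(r) = Mul(Rational(1, 4), Pow(r, -1)) (Function('h')(r) = Mul(Rational(1, 4), Mul(Mul(-1, -1), Pow(r, -1))) = Mul(Rational(1, 4), Mul(1, Pow(r, -1))) = Mul(Rational(1, 4), Pow(r, -1)))
z = Rational(1361919, 40) (z = Add(34048, Mul(Rational(1, 4), Pow(-10, -1))) = Add(34048, Mul(Rational(1, 4), Rational(-1, 10))) = Add(34048, Rational(-1, 40)) = Rational(1361919, 40) ≈ 34048.)
Pow(z, -1) = Pow(Rational(1361919, 40), -1) = Rational(40, 1361919)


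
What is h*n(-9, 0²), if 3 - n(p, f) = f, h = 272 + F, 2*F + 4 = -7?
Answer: 1599/2 ≈ 799.50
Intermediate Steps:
F = -11/2 (F = -2 + (½)*(-7) = -2 - 7/2 = -11/2 ≈ -5.5000)
h = 533/2 (h = 272 - 11/2 = 533/2 ≈ 266.50)
n(p, f) = 3 - f
h*n(-9, 0²) = 533*(3 - 1*0²)/2 = 533*(3 - 1*0)/2 = 533*(3 + 0)/2 = (533/2)*3 = 1599/2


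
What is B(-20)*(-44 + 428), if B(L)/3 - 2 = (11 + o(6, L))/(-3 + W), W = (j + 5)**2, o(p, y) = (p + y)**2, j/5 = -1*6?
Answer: 835776/311 ≈ 2687.4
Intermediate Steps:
j = -30 (j = 5*(-1*6) = 5*(-6) = -30)
W = 625 (W = (-30 + 5)**2 = (-25)**2 = 625)
B(L) = 3765/622 + 3*(6 + L)**2/622 (B(L) = 6 + 3*((11 + (6 + L)**2)/(-3 + 625)) = 6 + 3*((11 + (6 + L)**2)/622) = 6 + 3*((11 + (6 + L)**2)*(1/622)) = 6 + 3*(11/622 + (6 + L)**2/622) = 6 + (33/622 + 3*(6 + L)**2/622) = 3765/622 + 3*(6 + L)**2/622)
B(-20)*(-44 + 428) = (3765/622 + 3*(6 - 20)**2/622)*(-44 + 428) = (3765/622 + (3/622)*(-14)**2)*384 = (3765/622 + (3/622)*196)*384 = (3765/622 + 294/311)*384 = (4353/622)*384 = 835776/311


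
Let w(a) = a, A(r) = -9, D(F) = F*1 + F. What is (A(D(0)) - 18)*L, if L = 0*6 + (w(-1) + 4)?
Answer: -81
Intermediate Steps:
D(F) = 2*F (D(F) = F + F = 2*F)
L = 3 (L = 0*6 + (-1 + 4) = 0 + 3 = 3)
(A(D(0)) - 18)*L = (-9 - 18)*3 = -27*3 = -81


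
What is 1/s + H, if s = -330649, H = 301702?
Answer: 99757464597/330649 ≈ 3.0170e+5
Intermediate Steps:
1/s + H = 1/(-330649) + 301702 = -1/330649 + 301702 = 99757464597/330649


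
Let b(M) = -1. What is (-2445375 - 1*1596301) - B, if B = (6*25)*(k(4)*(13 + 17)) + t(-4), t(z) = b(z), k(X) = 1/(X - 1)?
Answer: -4043175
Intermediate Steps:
k(X) = 1/(-1 + X)
t(z) = -1
B = 1499 (B = (6*25)*((13 + 17)/(-1 + 4)) - 1 = 150*(30/3) - 1 = 150*((1/3)*30) - 1 = 150*10 - 1 = 1500 - 1 = 1499)
(-2445375 - 1*1596301) - B = (-2445375 - 1*1596301) - 1*1499 = (-2445375 - 1596301) - 1499 = -4041676 - 1499 = -4043175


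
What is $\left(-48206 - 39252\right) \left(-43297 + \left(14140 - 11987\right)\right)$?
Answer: $3598371952$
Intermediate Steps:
$\left(-48206 - 39252\right) \left(-43297 + \left(14140 - 11987\right)\right) = - 87458 \left(-43297 + \left(14140 - 11987\right)\right) = - 87458 \left(-43297 + 2153\right) = \left(-87458\right) \left(-41144\right) = 3598371952$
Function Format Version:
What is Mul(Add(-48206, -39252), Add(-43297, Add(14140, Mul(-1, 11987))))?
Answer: 3598371952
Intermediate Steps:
Mul(Add(-48206, -39252), Add(-43297, Add(14140, Mul(-1, 11987)))) = Mul(-87458, Add(-43297, Add(14140, -11987))) = Mul(-87458, Add(-43297, 2153)) = Mul(-87458, -41144) = 3598371952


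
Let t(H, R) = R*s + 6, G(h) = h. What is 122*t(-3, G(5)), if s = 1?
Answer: 1342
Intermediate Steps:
t(H, R) = 6 + R (t(H, R) = R*1 + 6 = R + 6 = 6 + R)
122*t(-3, G(5)) = 122*(6 + 5) = 122*11 = 1342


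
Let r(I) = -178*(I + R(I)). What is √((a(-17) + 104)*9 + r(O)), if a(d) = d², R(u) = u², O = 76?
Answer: I*√1038119 ≈ 1018.9*I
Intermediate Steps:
r(I) = -178*I - 178*I² (r(I) = -178*(I + I²) = -178*I - 178*I²)
√((a(-17) + 104)*9 + r(O)) = √(((-17)² + 104)*9 + 178*76*(-1 - 1*76)) = √((289 + 104)*9 + 178*76*(-1 - 76)) = √(393*9 + 178*76*(-77)) = √(3537 - 1041656) = √(-1038119) = I*√1038119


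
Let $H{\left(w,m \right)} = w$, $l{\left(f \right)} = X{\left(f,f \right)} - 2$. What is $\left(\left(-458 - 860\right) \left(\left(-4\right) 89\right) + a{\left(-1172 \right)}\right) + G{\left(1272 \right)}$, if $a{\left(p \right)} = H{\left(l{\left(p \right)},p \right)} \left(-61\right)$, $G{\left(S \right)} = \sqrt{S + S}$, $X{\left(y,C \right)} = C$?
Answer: $540822 + 4 \sqrt{159} \approx 5.4087 \cdot 10^{5}$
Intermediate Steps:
$l{\left(f \right)} = -2 + f$ ($l{\left(f \right)} = f - 2 = -2 + f$)
$G{\left(S \right)} = \sqrt{2} \sqrt{S}$ ($G{\left(S \right)} = \sqrt{2 S} = \sqrt{2} \sqrt{S}$)
$a{\left(p \right)} = 122 - 61 p$ ($a{\left(p \right)} = \left(-2 + p\right) \left(-61\right) = 122 - 61 p$)
$\left(\left(-458 - 860\right) \left(\left(-4\right) 89\right) + a{\left(-1172 \right)}\right) + G{\left(1272 \right)} = \left(\left(-458 - 860\right) \left(\left(-4\right) 89\right) + \left(122 - -71492\right)\right) + \sqrt{2} \sqrt{1272} = \left(\left(-1318\right) \left(-356\right) + \left(122 + 71492\right)\right) + \sqrt{2} \cdot 2 \sqrt{318} = \left(469208 + 71614\right) + 4 \sqrt{159} = 540822 + 4 \sqrt{159}$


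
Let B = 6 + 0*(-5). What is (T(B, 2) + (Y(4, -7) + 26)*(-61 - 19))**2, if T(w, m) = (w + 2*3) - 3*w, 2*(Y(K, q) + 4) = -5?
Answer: 2452356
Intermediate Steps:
Y(K, q) = -13/2 (Y(K, q) = -4 + (1/2)*(-5) = -4 - 5/2 = -13/2)
B = 6 (B = 6 + 0 = 6)
T(w, m) = 6 - 2*w (T(w, m) = (w + 6) - 3*w = (6 + w) - 3*w = 6 - 2*w)
(T(B, 2) + (Y(4, -7) + 26)*(-61 - 19))**2 = ((6 - 2*6) + (-13/2 + 26)*(-61 - 19))**2 = ((6 - 12) + (39/2)*(-80))**2 = (-6 - 1560)**2 = (-1566)**2 = 2452356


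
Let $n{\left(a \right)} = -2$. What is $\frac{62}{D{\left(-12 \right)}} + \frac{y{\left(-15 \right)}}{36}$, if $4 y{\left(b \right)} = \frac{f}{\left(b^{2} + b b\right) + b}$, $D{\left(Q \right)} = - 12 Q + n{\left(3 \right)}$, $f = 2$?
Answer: $\frac{970991}{2223720} \approx 0.43665$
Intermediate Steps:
$D{\left(Q \right)} = -2 - 12 Q$ ($D{\left(Q \right)} = - 12 Q - 2 = -2 - 12 Q$)
$y{\left(b \right)} = \frac{1}{2 \left(b + 2 b^{2}\right)}$ ($y{\left(b \right)} = \frac{2 \frac{1}{\left(b^{2} + b b\right) + b}}{4} = \frac{2 \frac{1}{\left(b^{2} + b^{2}\right) + b}}{4} = \frac{2 \frac{1}{2 b^{2} + b}}{4} = \frac{2 \frac{1}{b + 2 b^{2}}}{4} = \frac{1}{2 \left(b + 2 b^{2}\right)}$)
$\frac{62}{D{\left(-12 \right)}} + \frac{y{\left(-15 \right)}}{36} = \frac{62}{-2 - -144} + \frac{\frac{1}{2} \frac{1}{-15} \frac{1}{1 + 2 \left(-15\right)}}{36} = \frac{62}{-2 + 144} + \frac{1}{2} \left(- \frac{1}{15}\right) \frac{1}{1 - 30} \cdot \frac{1}{36} = \frac{62}{142} + \frac{1}{2} \left(- \frac{1}{15}\right) \frac{1}{-29} \cdot \frac{1}{36} = 62 \cdot \frac{1}{142} + \frac{1}{2} \left(- \frac{1}{15}\right) \left(- \frac{1}{29}\right) \frac{1}{36} = \frac{31}{71} + \frac{1}{870} \cdot \frac{1}{36} = \frac{31}{71} + \frac{1}{31320} = \frac{970991}{2223720}$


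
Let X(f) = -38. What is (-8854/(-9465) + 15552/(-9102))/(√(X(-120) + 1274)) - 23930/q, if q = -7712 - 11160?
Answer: 11965/9436 - 5550881*√309/4436747145 ≈ 1.2460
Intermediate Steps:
q = -18872
(-8854/(-9465) + 15552/(-9102))/(√(X(-120) + 1274)) - 23930/q = (-8854/(-9465) + 15552/(-9102))/(√(-38 + 1274)) - 23930/(-18872) = (-8854*(-1/9465) + 15552*(-1/9102))/(√1236) - 23930*(-1/18872) = (8854/9465 - 2592/1517)/((2*√309)) + 11965/9436 = -5550881*√309/4436747145 + 11965/9436 = 11965/9436 - 5550881*√309/4436747145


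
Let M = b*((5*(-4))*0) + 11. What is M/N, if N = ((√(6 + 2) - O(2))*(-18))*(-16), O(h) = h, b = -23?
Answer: 11/576 + 11*√2/576 ≈ 0.046105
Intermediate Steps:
M = 11 (M = -23*5*(-4)*0 + 11 = -(-460)*0 + 11 = -23*0 + 11 = 0 + 11 = 11)
N = -576 + 576*√2 (N = ((√(6 + 2) - 1*2)*(-18))*(-16) = ((√8 - 2)*(-18))*(-16) = ((2*√2 - 2)*(-18))*(-16) = ((-2 + 2*√2)*(-18))*(-16) = (36 - 36*√2)*(-16) = -576 + 576*√2 ≈ 238.59)
M/N = 11/(-576 + 576*√2)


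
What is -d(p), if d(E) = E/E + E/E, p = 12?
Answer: -2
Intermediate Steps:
d(E) = 2 (d(E) = 1 + 1 = 2)
-d(p) = -1*2 = -2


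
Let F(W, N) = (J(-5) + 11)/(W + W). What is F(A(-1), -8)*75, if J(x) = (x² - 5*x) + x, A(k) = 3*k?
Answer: -700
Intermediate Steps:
J(x) = x² - 4*x
F(W, N) = 28/W (F(W, N) = (-5*(-4 - 5) + 11)/(W + W) = (-5*(-9) + 11)/((2*W)) = (45 + 11)*(1/(2*W)) = 56*(1/(2*W)) = 28/W)
F(A(-1), -8)*75 = (28/((3*(-1))))*75 = (28/(-3))*75 = (28*(-⅓))*75 = -28/3*75 = -700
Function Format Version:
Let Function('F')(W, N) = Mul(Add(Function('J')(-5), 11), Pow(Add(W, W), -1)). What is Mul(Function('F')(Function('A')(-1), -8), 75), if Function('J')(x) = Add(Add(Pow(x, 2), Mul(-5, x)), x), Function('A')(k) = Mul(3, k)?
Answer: -700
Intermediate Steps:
Function('J')(x) = Add(Pow(x, 2), Mul(-4, x))
Function('F')(W, N) = Mul(28, Pow(W, -1)) (Function('F')(W, N) = Mul(Add(Mul(-5, Add(-4, -5)), 11), Pow(Add(W, W), -1)) = Mul(Add(Mul(-5, -9), 11), Pow(Mul(2, W), -1)) = Mul(Add(45, 11), Mul(Rational(1, 2), Pow(W, -1))) = Mul(56, Mul(Rational(1, 2), Pow(W, -1))) = Mul(28, Pow(W, -1)))
Mul(Function('F')(Function('A')(-1), -8), 75) = Mul(Mul(28, Pow(Mul(3, -1), -1)), 75) = Mul(Mul(28, Pow(-3, -1)), 75) = Mul(Mul(28, Rational(-1, 3)), 75) = Mul(Rational(-28, 3), 75) = -700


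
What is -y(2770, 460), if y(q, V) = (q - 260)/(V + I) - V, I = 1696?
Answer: 494625/1078 ≈ 458.84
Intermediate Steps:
y(q, V) = -V + (-260 + q)/(1696 + V) (y(q, V) = (q - 260)/(V + 1696) - V = (-260 + q)/(1696 + V) - V = -V + (-260 + q)/(1696 + V))
-y(2770, 460) = -(-260 + 2770 - 1*460² - 1696*460)/(1696 + 460) = -(-260 + 2770 - 1*211600 - 780160)/2156 = -(-260 + 2770 - 211600 - 780160)/2156 = -(-989250)/2156 = -1*(-494625/1078) = 494625/1078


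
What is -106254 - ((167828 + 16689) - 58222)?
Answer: -232549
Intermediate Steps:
-106254 - ((167828 + 16689) - 58222) = -106254 - (184517 - 58222) = -106254 - 1*126295 = -106254 - 126295 = -232549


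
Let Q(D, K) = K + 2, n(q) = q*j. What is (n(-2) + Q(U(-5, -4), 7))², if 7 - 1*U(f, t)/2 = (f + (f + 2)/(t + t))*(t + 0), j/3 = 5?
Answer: 441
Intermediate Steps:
j = 15 (j = 3*5 = 15)
n(q) = 15*q (n(q) = q*15 = 15*q)
U(f, t) = 14 - 2*t*(f + (2 + f)/(2*t)) (U(f, t) = 14 - 2*(f + (f + 2)/(t + t))*(t + 0) = 14 - 2*(f + (2 + f)/((2*t)))*t = 14 - 2*(f + (2 + f)*(1/(2*t)))*t = 14 - 2*(f + (2 + f)/(2*t))*t = 14 - 2*t*(f + (2 + f)/(2*t)))
Q(D, K) = 2 + K
(n(-2) + Q(U(-5, -4), 7))² = (15*(-2) + (2 + 7))² = (-30 + 9)² = (-21)² = 441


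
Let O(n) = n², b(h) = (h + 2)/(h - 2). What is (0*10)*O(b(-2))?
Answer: 0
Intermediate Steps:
b(h) = (2 + h)/(-2 + h)
(0*10)*O(b(-2)) = (0*10)*((2 - 2)/(-2 - 2))² = 0*(0/(-4))² = 0*(-¼*0)² = 0*0² = 0*0 = 0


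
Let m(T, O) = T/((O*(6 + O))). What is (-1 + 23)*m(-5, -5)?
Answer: 22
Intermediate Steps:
m(T, O) = T/(O*(6 + O)) (m(T, O) = T*(1/(O*(6 + O))) = T/(O*(6 + O)))
(-1 + 23)*m(-5, -5) = (-1 + 23)*(-5/(-5*(6 - 5))) = 22*(-5*(-⅕)/1) = 22*(-5*(-⅕)*1) = 22*1 = 22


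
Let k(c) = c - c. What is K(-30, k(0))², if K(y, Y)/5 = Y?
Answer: 0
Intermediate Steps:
k(c) = 0
K(y, Y) = 5*Y
K(-30, k(0))² = (5*0)² = 0² = 0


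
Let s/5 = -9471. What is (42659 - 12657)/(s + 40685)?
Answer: -15001/3335 ≈ -4.4980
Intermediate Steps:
s = -47355 (s = 5*(-9471) = -47355)
(42659 - 12657)/(s + 40685) = (42659 - 12657)/(-47355 + 40685) = 30002/(-6670) = 30002*(-1/6670) = -15001/3335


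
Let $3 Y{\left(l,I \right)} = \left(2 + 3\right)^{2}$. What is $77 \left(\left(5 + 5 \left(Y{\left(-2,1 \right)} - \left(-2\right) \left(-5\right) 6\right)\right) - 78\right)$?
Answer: $- \frac{76538}{3} \approx -25513.0$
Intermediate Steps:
$Y{\left(l,I \right)} = \frac{25}{3}$ ($Y{\left(l,I \right)} = \frac{\left(2 + 3\right)^{2}}{3} = \frac{5^{2}}{3} = \frac{1}{3} \cdot 25 = \frac{25}{3}$)
$77 \left(\left(5 + 5 \left(Y{\left(-2,1 \right)} - \left(-2\right) \left(-5\right) 6\right)\right) - 78\right) = 77 \left(\left(5 + 5 \left(\frac{25}{3} - \left(-2\right) \left(-5\right) 6\right)\right) - 78\right) = 77 \left(\left(5 + 5 \left(\frac{25}{3} - 10 \cdot 6\right)\right) - 78\right) = 77 \left(\left(5 + 5 \left(\frac{25}{3} - 60\right)\right) - 78\right) = 77 \left(\left(5 + 5 \left(- \frac{155}{3}\right)\right) - 78\right) = 77 \left(\left(5 - \frac{775}{3}\right) - 78\right) = 77 \left(- \frac{760}{3} - 78\right) = 77 \left(- \frac{994}{3}\right) = - \frac{76538}{3}$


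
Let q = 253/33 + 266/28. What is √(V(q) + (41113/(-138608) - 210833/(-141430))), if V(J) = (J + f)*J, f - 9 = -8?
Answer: 13*√100105158778340594365/7351248540 ≈ 17.693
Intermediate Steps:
f = 1 (f = 9 - 8 = 1)
q = 103/6 (q = 253*(1/33) + 266*(1/28) = 23/3 + 19/2 = 103/6 ≈ 17.167)
V(J) = J*(1 + J) (V(J) = (J + 1)*J = (1 + J)*J = J*(1 + J))
√(V(q) + (41113/(-138608) - 210833/(-141430))) = √(103*(1 + 103/6)/6 + (41113/(-138608) - 210833/(-141430))) = √((103/6)*(109/6) + (41113*(-1/138608) - 210833*(-1/141430))) = √(11227/36 + (-41113/138608 + 210833/141430)) = √(11227/36 + 11704264437/9801664720) = √(27616160832793/88214982480) = 13*√100105158778340594365/7351248540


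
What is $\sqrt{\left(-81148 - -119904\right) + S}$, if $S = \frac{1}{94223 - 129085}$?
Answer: $\frac{9 \sqrt{581511791042}}{34862} \approx 196.87$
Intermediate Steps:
$S = - \frac{1}{34862}$ ($S = \frac{1}{-34862} = - \frac{1}{34862} \approx -2.8685 \cdot 10^{-5}$)
$\sqrt{\left(-81148 - -119904\right) + S} = \sqrt{\left(-81148 - -119904\right) - \frac{1}{34862}} = \sqrt{\left(-81148 + 119904\right) - \frac{1}{34862}} = \sqrt{38756 - \frac{1}{34862}} = \sqrt{\frac{1351111671}{34862}} = \frac{9 \sqrt{581511791042}}{34862}$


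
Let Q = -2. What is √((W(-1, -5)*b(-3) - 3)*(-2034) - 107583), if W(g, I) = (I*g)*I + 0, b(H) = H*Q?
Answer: √203619 ≈ 451.24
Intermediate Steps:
b(H) = -2*H (b(H) = H*(-2) = -2*H)
W(g, I) = g*I² (W(g, I) = g*I² + 0 = g*I²)
√((W(-1, -5)*b(-3) - 3)*(-2034) - 107583) = √(((-1*(-5)²)*(-2*(-3)) - 3)*(-2034) - 107583) = √((-1*25*6 - 3)*(-2034) - 107583) = √((-25*6 - 3)*(-2034) - 107583) = √((-150 - 3)*(-2034) - 107583) = √(-153*(-2034) - 107583) = √(311202 - 107583) = √203619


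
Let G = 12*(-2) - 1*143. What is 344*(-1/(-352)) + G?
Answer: -7305/44 ≈ -166.02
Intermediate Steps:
G = -167 (G = -24 - 143 = -167)
344*(-1/(-352)) + G = 344*(-1/(-352)) - 167 = 344*(-1*(-1/352)) - 167 = 344*(1/352) - 167 = 43/44 - 167 = -7305/44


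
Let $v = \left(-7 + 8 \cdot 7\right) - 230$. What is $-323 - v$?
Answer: $-142$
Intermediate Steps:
$v = -181$ ($v = \left(-7 + 56\right) - 230 = 49 - 230 = -181$)
$-323 - v = -323 - -181 = -323 + 181 = -142$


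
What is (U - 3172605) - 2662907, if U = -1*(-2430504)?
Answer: -3405008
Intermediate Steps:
U = 2430504
(U - 3172605) - 2662907 = (2430504 - 3172605) - 2662907 = -742101 - 2662907 = -3405008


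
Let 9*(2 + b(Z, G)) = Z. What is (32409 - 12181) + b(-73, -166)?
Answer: 181961/9 ≈ 20218.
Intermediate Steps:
b(Z, G) = -2 + Z/9
(32409 - 12181) + b(-73, -166) = (32409 - 12181) + (-2 + (1/9)*(-73)) = 20228 + (-2 - 73/9) = 20228 - 91/9 = 181961/9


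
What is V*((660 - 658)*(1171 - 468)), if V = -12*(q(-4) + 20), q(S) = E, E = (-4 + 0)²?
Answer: -607392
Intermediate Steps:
E = 16 (E = (-4)² = 16)
q(S) = 16
V = -432 (V = -12*(16 + 20) = -12*36 = -432)
V*((660 - 658)*(1171 - 468)) = -432*(660 - 658)*(1171 - 468) = -864*703 = -432*1406 = -607392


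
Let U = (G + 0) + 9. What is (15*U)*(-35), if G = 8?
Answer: -8925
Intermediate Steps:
U = 17 (U = (8 + 0) + 9 = 8 + 9 = 17)
(15*U)*(-35) = (15*17)*(-35) = 255*(-35) = -8925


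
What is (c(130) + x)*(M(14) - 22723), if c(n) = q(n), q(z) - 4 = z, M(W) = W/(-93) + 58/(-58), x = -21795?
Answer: 45777187706/93 ≈ 4.9223e+8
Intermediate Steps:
M(W) = -1 - W/93 (M(W) = W*(-1/93) + 58*(-1/58) = -W/93 - 1 = -1 - W/93)
q(z) = 4 + z
c(n) = 4 + n
(c(130) + x)*(M(14) - 22723) = ((4 + 130) - 21795)*((-1 - 1/93*14) - 22723) = (134 - 21795)*((-1 - 14/93) - 22723) = -21661*(-107/93 - 22723) = -21661*(-2113346/93) = 45777187706/93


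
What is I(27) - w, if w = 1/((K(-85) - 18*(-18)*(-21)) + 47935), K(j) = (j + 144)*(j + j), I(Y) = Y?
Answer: 839726/31101 ≈ 27.000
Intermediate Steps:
K(j) = 2*j*(144 + j) (K(j) = (144 + j)*(2*j) = 2*j*(144 + j))
w = 1/31101 (w = 1/((2*(-85)*(144 - 85) - 18*(-18)*(-21)) + 47935) = 1/((2*(-85)*59 - (-324)*(-21)) + 47935) = 1/((-10030 - 1*6804) + 47935) = 1/((-10030 - 6804) + 47935) = 1/(-16834 + 47935) = 1/31101 ≈ 3.2153e-5)
I(27) - w = 27 - 1*1/31101 = 27 - 1/31101 = 839726/31101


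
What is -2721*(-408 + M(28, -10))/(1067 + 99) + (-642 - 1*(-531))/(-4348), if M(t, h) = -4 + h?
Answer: 2496386301/2534884 ≈ 984.81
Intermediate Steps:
-2721*(-408 + M(28, -10))/(1067 + 99) + (-642 - 1*(-531))/(-4348) = -2721*(-408 + (-4 - 10))/(1067 + 99) + (-642 - 1*(-531))/(-4348) = -2721/(1166/(-408 - 14)) + (-642 + 531)*(-1/4348) = -2721/(1166/(-422)) - 111*(-1/4348) = -2721/(1166*(-1/422)) + 111/4348 = -2721/(-583/211) + 111/4348 = -2721*(-211/583) + 111/4348 = 574131/583 + 111/4348 = 2496386301/2534884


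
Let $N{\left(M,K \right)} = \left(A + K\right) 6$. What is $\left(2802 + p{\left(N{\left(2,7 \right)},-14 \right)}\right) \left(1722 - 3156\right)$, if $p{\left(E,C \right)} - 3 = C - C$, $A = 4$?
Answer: $-4022370$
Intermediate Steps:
$N{\left(M,K \right)} = 24 + 6 K$ ($N{\left(M,K \right)} = \left(4 + K\right) 6 = 24 + 6 K$)
$p{\left(E,C \right)} = 3$ ($p{\left(E,C \right)} = 3 + \left(C - C\right) = 3 + 0 = 3$)
$\left(2802 + p{\left(N{\left(2,7 \right)},-14 \right)}\right) \left(1722 - 3156\right) = \left(2802 + 3\right) \left(1722 - 3156\right) = 2805 \left(-1434\right) = -4022370$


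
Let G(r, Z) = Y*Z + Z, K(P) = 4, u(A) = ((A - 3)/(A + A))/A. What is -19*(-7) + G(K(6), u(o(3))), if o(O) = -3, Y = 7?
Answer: 391/3 ≈ 130.33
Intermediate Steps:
u(A) = (-3 + A)/(2*A²) (u(A) = ((-3 + A)/((2*A)))/A = ((-3 + A)*(1/(2*A)))/A = ((-3 + A)/(2*A))/A = (-3 + A)/(2*A²))
G(r, Z) = 8*Z (G(r, Z) = 7*Z + Z = 8*Z)
-19*(-7) + G(K(6), u(o(3))) = -19*(-7) + 8*((½)*(-3 - 3)/(-3)²) = 133 + 8*((½)*(⅑)*(-6)) = 133 + 8*(-⅓) = 133 - 8/3 = 391/3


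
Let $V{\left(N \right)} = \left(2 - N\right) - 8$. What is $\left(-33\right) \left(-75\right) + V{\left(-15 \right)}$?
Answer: $2484$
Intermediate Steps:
$V{\left(N \right)} = -6 - N$
$\left(-33\right) \left(-75\right) + V{\left(-15 \right)} = \left(-33\right) \left(-75\right) - -9 = 2475 + \left(-6 + 15\right) = 2475 + 9 = 2484$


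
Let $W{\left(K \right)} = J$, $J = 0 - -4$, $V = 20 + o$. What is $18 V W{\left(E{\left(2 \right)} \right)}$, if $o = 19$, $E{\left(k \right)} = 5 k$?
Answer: $2808$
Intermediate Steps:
$V = 39$ ($V = 20 + 19 = 39$)
$J = 4$ ($J = 0 + 4 = 4$)
$W{\left(K \right)} = 4$
$18 V W{\left(E{\left(2 \right)} \right)} = 18 \cdot 39 \cdot 4 = 702 \cdot 4 = 2808$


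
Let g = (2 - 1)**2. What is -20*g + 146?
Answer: 126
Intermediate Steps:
g = 1 (g = 1**2 = 1)
-20*g + 146 = -20*1 + 146 = -20 + 146 = 126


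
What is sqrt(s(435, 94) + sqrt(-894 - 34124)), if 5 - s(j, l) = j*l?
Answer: sqrt(-40885 + I*sqrt(35018)) ≈ 0.4627 + 202.2*I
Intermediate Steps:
s(j, l) = 5 - j*l
sqrt(s(435, 94) + sqrt(-894 - 34124)) = sqrt((5 - 1*435*94) + sqrt(-894 - 34124)) = sqrt((5 - 40890) + sqrt(-35018)) = sqrt(-40885 + I*sqrt(35018))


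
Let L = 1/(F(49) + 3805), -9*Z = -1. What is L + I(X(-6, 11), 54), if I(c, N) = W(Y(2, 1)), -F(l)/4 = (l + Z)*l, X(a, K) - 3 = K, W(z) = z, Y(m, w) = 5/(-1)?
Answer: -261944/52387 ≈ -5.0002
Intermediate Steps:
Z = ⅑ (Z = -⅑*(-1) = ⅑ ≈ 0.11111)
Y(m, w) = -5 (Y(m, w) = 5*(-1) = -5)
X(a, K) = 3 + K
F(l) = -4*l*(⅑ + l) (F(l) = -4*(l + ⅑)*l = -4*(⅑ + l)*l = -4*l*(⅑ + l))
I(c, N) = -5
L = -9/52387 (L = 1/(-4/9*49*(1 + 9*49) + 3805) = 1/(-4/9*49*(1 + 441) + 3805) = 1/(-4/9*49*442 + 3805) = 1/(-86632/9 + 3805) = 1/(-52387/9) = -9/52387 ≈ -0.00017180)
L + I(X(-6, 11), 54) = -9/52387 - 5 = -261944/52387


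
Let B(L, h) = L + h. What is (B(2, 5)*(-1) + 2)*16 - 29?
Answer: -109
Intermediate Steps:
(B(2, 5)*(-1) + 2)*16 - 29 = ((2 + 5)*(-1) + 2)*16 - 29 = (7*(-1) + 2)*16 - 29 = (-7 + 2)*16 - 29 = -5*16 - 29 = -80 - 29 = -109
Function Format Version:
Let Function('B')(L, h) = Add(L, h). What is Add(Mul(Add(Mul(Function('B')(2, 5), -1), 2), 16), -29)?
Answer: -109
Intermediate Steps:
Add(Mul(Add(Mul(Function('B')(2, 5), -1), 2), 16), -29) = Add(Mul(Add(Mul(Add(2, 5), -1), 2), 16), -29) = Add(Mul(Add(Mul(7, -1), 2), 16), -29) = Add(Mul(Add(-7, 2), 16), -29) = Add(Mul(-5, 16), -29) = Add(-80, -29) = -109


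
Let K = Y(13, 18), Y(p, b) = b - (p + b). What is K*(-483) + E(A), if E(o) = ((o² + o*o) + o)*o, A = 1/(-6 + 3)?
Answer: 169534/27 ≈ 6279.0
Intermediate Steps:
Y(p, b) = -p (Y(p, b) = b - (b + p) = b + (-b - p) = -p)
A = -⅓ (A = 1/(-3) = -⅓ ≈ -0.33333)
E(o) = o*(o + 2*o²) (E(o) = ((o² + o²) + o)*o = (2*o² + o)*o = (o + 2*o²)*o = o*(o + 2*o²))
K = -13 (K = -1*13 = -13)
K*(-483) + E(A) = -13*(-483) + (-⅓)²*(1 + 2*(-⅓)) = 6279 + (1 - ⅔)/9 = 6279 + (⅑)*(⅓) = 6279 + 1/27 = 169534/27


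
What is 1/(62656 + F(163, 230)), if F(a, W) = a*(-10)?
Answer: 1/61026 ≈ 1.6386e-5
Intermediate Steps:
F(a, W) = -10*a
1/(62656 + F(163, 230)) = 1/(62656 - 10*163) = 1/(62656 - 1630) = 1/61026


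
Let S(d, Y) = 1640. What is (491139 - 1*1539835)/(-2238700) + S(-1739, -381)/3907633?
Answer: 1025397641142/2187004499275 ≈ 0.46886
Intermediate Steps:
(491139 - 1*1539835)/(-2238700) + S(-1739, -381)/3907633 = (491139 - 1*1539835)/(-2238700) + 1640/3907633 = (491139 - 1539835)*(-1/2238700) + 1640*(1/3907633) = -1048696*(-1/2238700) + 1640/3907633 = 262174/559675 + 1640/3907633 = 1025397641142/2187004499275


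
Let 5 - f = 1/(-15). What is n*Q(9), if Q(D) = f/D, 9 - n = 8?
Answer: 76/135 ≈ 0.56296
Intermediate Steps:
n = 1 (n = 9 - 1*8 = 9 - 8 = 1)
f = 76/15 (f = 5 - 1/(-15) = 5 - 1*(-1/15) = 5 + 1/15 = 76/15 ≈ 5.0667)
Q(D) = 76/(15*D)
n*Q(9) = 1*((76/15)/9) = 1*((76/15)*(⅑)) = 1*(76/135) = 76/135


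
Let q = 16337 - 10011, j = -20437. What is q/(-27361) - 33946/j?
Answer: 799512044/559176757 ≈ 1.4298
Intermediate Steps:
q = 6326
q/(-27361) - 33946/j = 6326/(-27361) - 33946/(-20437) = 6326*(-1/27361) - 33946*(-1/20437) = -6326/27361 + 33946/20437 = 799512044/559176757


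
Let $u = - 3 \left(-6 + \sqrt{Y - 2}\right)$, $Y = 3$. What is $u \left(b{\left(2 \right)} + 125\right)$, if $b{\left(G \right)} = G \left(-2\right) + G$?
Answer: $1845$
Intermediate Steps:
$b{\left(G \right)} = - G$ ($b{\left(G \right)} = - 2 G + G = - G$)
$u = 15$ ($u = - 3 \left(-6 + \sqrt{3 - 2}\right) = - 3 \left(-6 + \sqrt{1}\right) = - 3 \left(-6 + 1\right) = \left(-3\right) \left(-5\right) = 15$)
$u \left(b{\left(2 \right)} + 125\right) = 15 \left(\left(-1\right) 2 + 125\right) = 15 \left(-2 + 125\right) = 15 \cdot 123 = 1845$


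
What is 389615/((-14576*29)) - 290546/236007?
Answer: -7405752541/3440038032 ≈ -2.1528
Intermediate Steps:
389615/((-14576*29)) - 290546/236007 = 389615/(-422704) - 290546*1/236007 = 389615*(-1/422704) - 290546/236007 = -13435/14576 - 290546/236007 = -7405752541/3440038032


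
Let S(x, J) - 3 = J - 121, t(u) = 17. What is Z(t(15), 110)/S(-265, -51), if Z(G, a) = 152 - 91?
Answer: -61/169 ≈ -0.36095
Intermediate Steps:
Z(G, a) = 61
S(x, J) = -118 + J (S(x, J) = 3 + (J - 121) = 3 + (-121 + J) = -118 + J)
Z(t(15), 110)/S(-265, -51) = 61/(-118 - 51) = 61/(-169) = 61*(-1/169) = -61/169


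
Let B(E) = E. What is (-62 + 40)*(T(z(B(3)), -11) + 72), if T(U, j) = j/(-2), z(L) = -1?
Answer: -1705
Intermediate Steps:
T(U, j) = -j/2 (T(U, j) = j*(-½) = -j/2)
(-62 + 40)*(T(z(B(3)), -11) + 72) = (-62 + 40)*(-½*(-11) + 72) = -22*(11/2 + 72) = -22*155/2 = -1705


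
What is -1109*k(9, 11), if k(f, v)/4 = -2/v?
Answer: 8872/11 ≈ 806.54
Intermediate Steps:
k(f, v) = -8/v (k(f, v) = 4*(-2/v) = -8/v)
-1109*k(9, 11) = -(-8872)/11 = -1109*(-8/11) = 8872/11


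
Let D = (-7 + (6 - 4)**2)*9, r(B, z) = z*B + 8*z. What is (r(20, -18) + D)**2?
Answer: 281961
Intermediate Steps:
r(B, z) = 8*z + B*z (r(B, z) = B*z + 8*z = 8*z + B*z)
D = -27 (D = (-7 + 2**2)*9 = (-7 + 4)*9 = -3*9 = -27)
(r(20, -18) + D)**2 = (-18*(8 + 20) - 27)**2 = (-18*28 - 27)**2 = (-504 - 27)**2 = (-531)**2 = 281961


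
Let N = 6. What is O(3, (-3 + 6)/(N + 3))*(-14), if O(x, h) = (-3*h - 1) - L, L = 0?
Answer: 28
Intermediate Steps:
O(x, h) = -1 - 3*h (O(x, h) = (-3*h - 1) - 1*0 = (-1 - 3*h) + 0 = -1 - 3*h)
O(3, (-3 + 6)/(N + 3))*(-14) = (-1 - 3*(-3 + 6)/(6 + 3))*(-14) = (-1 - 9/9)*(-14) = (-1 - 3*⅓)*(-14) = (-1 - 1)*(-14) = -2*(-14) = 28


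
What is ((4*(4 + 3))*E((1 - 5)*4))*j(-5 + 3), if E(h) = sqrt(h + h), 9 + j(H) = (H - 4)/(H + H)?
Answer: -840*I*sqrt(2) ≈ -1187.9*I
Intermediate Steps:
j(H) = -9 + (-4 + H)/(2*H) (j(H) = -9 + (H - 4)/(H + H) = -9 + (-4 + H)/((2*H)) = -9 + (-4 + H)*(1/(2*H)) = -9 + (-4 + H)/(2*H))
E(h) = sqrt(2)*sqrt(h) (E(h) = sqrt(2*h) = sqrt(2)*sqrt(h))
((4*(4 + 3))*E((1 - 5)*4))*j(-5 + 3) = ((4*(4 + 3))*(sqrt(2)*sqrt((1 - 5)*4)))*(-17/2 - 2/(-5 + 3)) = ((4*7)*(sqrt(2)*sqrt(-4*4)))*(-17/2 - 2/(-2)) = (28*(sqrt(2)*sqrt(-16)))*(-17/2 - 2*(-1/2)) = (28*(sqrt(2)*(4*I)))*(-17/2 + 1) = (28*(4*I*sqrt(2)))*(-15/2) = (112*I*sqrt(2))*(-15/2) = -840*I*sqrt(2)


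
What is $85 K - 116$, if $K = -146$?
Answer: $-12526$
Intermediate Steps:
$85 K - 116 = 85 \left(-146\right) - 116 = -12410 - 116 = -12526$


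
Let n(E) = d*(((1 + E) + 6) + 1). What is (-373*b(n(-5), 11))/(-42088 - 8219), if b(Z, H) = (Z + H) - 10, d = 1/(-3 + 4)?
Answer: 1492/50307 ≈ 0.029658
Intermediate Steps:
d = 1 (d = 1/1 = 1)
n(E) = 8 + E (n(E) = 1*(((1 + E) + 6) + 1) = 1*((7 + E) + 1) = 1*(8 + E) = 8 + E)
b(Z, H) = -10 + H + Z (b(Z, H) = (H + Z) - 10 = -10 + H + Z)
(-373*b(n(-5), 11))/(-42088 - 8219) = (-373*(-10 + 11 + (8 - 5)))/(-42088 - 8219) = -373*(-10 + 11 + 3)/(-50307) = -373*4*(-1/50307) = -1492*(-1/50307) = 1492/50307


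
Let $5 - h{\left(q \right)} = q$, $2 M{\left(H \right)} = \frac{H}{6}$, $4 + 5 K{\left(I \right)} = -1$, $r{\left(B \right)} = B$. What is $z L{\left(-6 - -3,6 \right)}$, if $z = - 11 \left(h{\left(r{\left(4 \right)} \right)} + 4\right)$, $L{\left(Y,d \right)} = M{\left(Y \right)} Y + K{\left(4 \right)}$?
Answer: $\frac{55}{4} \approx 13.75$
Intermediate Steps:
$K{\left(I \right)} = -1$ ($K{\left(I \right)} = - \frac{4}{5} + \frac{1}{5} \left(-1\right) = - \frac{4}{5} - \frac{1}{5} = -1$)
$M{\left(H \right)} = \frac{H}{12}$ ($M{\left(H \right)} = \frac{H \frac{1}{6}}{2} = \frac{\frac{1}{6} H}{2} = \frac{H}{12}$)
$h{\left(q \right)} = 5 - q$
$L{\left(Y,d \right)} = -1 + \frac{Y^{2}}{12}$ ($L{\left(Y,d \right)} = \frac{Y}{12} Y - 1 = \frac{Y^{2}}{12} - 1 = -1 + \frac{Y^{2}}{12}$)
$z = -55$ ($z = - 11 \left(\left(5 - 4\right) + 4\right) = - 11 \left(1 + 4\right) = \left(-11\right) 5 = -55$)
$z L{\left(-6 - -3,6 \right)} = - 55 \left(-1 + \frac{\left(-6 - -3\right)^{2}}{12}\right) = - 55 \left(-1 + \frac{\left(-6 + 3\right)^{2}}{12}\right) = - 55 \left(-1 + \frac{\left(-3\right)^{2}}{12}\right) = - 55 \left(-1 + \frac{1}{12} \cdot 9\right) = - 55 \left(-1 + \frac{3}{4}\right) = \left(-55\right) \left(- \frac{1}{4}\right) = \frac{55}{4}$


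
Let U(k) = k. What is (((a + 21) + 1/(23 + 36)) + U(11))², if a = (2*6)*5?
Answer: 29474041/3481 ≈ 8467.1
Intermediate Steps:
a = 60 (a = 12*5 = 60)
(((a + 21) + 1/(23 + 36)) + U(11))² = (((60 + 21) + 1/(23 + 36)) + 11)² = ((81 + 1/59) + 11)² = (4780/59 + 11)² = (5429/59)² = 29474041/3481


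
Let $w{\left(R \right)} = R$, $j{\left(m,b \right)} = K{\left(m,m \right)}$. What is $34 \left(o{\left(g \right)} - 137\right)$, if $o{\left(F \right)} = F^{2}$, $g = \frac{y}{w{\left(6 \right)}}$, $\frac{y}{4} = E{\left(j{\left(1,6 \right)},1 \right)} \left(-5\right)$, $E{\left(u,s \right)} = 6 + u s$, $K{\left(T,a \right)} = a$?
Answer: $\frac{124678}{9} \approx 13853.0$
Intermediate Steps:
$j{\left(m,b \right)} = m$
$E{\left(u,s \right)} = 6 + s u$
$y = -140$ ($y = 4 \left(6 + 1 \cdot 1\right) \left(-5\right) = 4 \left(6 + 1\right) \left(-5\right) = 4 \cdot 7 \left(-5\right) = 4 \left(-35\right) = -140$)
$g = - \frac{70}{3}$ ($g = - \frac{140}{6} = \left(-140\right) \frac{1}{6} = - \frac{70}{3} \approx -23.333$)
$34 \left(o{\left(g \right)} - 137\right) = 34 \left(\left(- \frac{70}{3}\right)^{2} - 137\right) = 34 \left(\frac{4900}{9} - 137\right) = 34 \cdot \frac{3667}{9} = \frac{124678}{9}$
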